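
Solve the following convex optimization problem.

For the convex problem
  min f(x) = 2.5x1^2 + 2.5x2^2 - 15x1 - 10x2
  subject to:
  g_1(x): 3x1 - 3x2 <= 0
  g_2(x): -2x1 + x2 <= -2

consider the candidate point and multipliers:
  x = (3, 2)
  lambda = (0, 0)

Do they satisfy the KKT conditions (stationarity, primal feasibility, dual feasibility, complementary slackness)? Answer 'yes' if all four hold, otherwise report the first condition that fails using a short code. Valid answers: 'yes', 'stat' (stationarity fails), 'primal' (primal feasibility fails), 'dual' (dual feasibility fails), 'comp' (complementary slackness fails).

Gradient of f: grad f(x) = Q x + c = (0, 0)
Constraint values g_i(x) = a_i^T x - b_i:
  g_1((3, 2)) = 3
  g_2((3, 2)) = -2
Stationarity residual: grad f(x) + sum_i lambda_i a_i = (0, 0)
  -> stationarity OK
Primal feasibility (all g_i <= 0): FAILS
Dual feasibility (all lambda_i >= 0): OK
Complementary slackness (lambda_i * g_i(x) = 0 for all i): OK

Verdict: the first failing condition is primal_feasibility -> primal.

primal


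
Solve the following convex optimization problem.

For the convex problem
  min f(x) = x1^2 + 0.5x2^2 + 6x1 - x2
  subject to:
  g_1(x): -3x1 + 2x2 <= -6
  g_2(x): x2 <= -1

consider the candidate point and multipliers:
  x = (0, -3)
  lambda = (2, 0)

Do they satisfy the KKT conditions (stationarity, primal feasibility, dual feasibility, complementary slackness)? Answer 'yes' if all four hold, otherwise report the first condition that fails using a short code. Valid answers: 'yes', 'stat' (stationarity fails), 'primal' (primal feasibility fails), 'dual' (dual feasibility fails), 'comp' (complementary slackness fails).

Gradient of f: grad f(x) = Q x + c = (6, -4)
Constraint values g_i(x) = a_i^T x - b_i:
  g_1((0, -3)) = 0
  g_2((0, -3)) = -2
Stationarity residual: grad f(x) + sum_i lambda_i a_i = (0, 0)
  -> stationarity OK
Primal feasibility (all g_i <= 0): OK
Dual feasibility (all lambda_i >= 0): OK
Complementary slackness (lambda_i * g_i(x) = 0 for all i): OK

Verdict: yes, KKT holds.

yes


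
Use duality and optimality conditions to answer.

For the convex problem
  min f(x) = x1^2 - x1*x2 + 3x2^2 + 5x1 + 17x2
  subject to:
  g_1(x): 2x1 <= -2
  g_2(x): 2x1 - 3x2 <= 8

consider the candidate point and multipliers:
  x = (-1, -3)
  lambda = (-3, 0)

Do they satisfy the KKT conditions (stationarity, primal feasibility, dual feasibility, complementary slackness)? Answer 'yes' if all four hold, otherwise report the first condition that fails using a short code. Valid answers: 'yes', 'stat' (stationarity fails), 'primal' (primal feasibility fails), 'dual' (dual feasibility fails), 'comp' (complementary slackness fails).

Gradient of f: grad f(x) = Q x + c = (6, 0)
Constraint values g_i(x) = a_i^T x - b_i:
  g_1((-1, -3)) = 0
  g_2((-1, -3)) = -1
Stationarity residual: grad f(x) + sum_i lambda_i a_i = (0, 0)
  -> stationarity OK
Primal feasibility (all g_i <= 0): OK
Dual feasibility (all lambda_i >= 0): FAILS
Complementary slackness (lambda_i * g_i(x) = 0 for all i): OK

Verdict: the first failing condition is dual_feasibility -> dual.

dual


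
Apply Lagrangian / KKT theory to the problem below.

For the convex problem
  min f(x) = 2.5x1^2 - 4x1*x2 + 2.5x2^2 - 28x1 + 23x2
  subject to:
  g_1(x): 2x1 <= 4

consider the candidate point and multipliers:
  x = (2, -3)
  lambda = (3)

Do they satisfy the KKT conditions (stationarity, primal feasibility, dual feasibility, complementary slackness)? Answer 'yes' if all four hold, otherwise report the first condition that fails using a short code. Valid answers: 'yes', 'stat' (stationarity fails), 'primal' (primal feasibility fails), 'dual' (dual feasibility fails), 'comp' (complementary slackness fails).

Gradient of f: grad f(x) = Q x + c = (-6, 0)
Constraint values g_i(x) = a_i^T x - b_i:
  g_1((2, -3)) = 0
Stationarity residual: grad f(x) + sum_i lambda_i a_i = (0, 0)
  -> stationarity OK
Primal feasibility (all g_i <= 0): OK
Dual feasibility (all lambda_i >= 0): OK
Complementary slackness (lambda_i * g_i(x) = 0 for all i): OK

Verdict: yes, KKT holds.

yes


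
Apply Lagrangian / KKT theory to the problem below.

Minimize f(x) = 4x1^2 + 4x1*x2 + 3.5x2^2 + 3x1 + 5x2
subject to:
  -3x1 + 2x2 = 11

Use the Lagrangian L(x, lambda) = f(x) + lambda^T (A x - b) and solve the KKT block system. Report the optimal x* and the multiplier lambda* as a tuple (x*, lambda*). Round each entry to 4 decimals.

Form the Lagrangian:
  L(x, lambda) = (1/2) x^T Q x + c^T x + lambda^T (A x - b)
Stationarity (grad_x L = 0): Q x + c + A^T lambda = 0.
Primal feasibility: A x = b.

This gives the KKT block system:
  [ Q   A^T ] [ x     ]   [-c ]
  [ A    0  ] [ lambda ] = [ b ]

Solving the linear system:
  x*      = (-2.5245, 1.7133)
  lambda* = (-3.4476)
  f(x*)   = 19.458

x* = (-2.5245, 1.7133), lambda* = (-3.4476)


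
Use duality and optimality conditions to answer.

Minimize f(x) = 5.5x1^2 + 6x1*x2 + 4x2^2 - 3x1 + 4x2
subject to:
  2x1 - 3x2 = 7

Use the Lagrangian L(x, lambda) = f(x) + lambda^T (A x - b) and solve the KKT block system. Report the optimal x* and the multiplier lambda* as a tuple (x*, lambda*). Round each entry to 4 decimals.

Form the Lagrangian:
  L(x, lambda) = (1/2) x^T Q x + c^T x + lambda^T (A x - b)
Stationarity (grad_x L = 0): Q x + c + A^T lambda = 0.
Primal feasibility: A x = b.

This gives the KKT block system:
  [ Q   A^T ] [ x     ]   [-c ]
  [ A    0  ] [ lambda ] = [ b ]

Solving the linear system:
  x*      = (1.1872, -1.5419)
  lambda* = (-0.4039)
  f(x*)   = -3.4507

x* = (1.1872, -1.5419), lambda* = (-0.4039)


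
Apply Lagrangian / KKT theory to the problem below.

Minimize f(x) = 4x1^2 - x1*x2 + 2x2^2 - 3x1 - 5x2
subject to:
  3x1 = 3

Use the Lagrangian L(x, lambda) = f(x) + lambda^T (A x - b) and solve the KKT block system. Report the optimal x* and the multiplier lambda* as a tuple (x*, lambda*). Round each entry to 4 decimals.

Form the Lagrangian:
  L(x, lambda) = (1/2) x^T Q x + c^T x + lambda^T (A x - b)
Stationarity (grad_x L = 0): Q x + c + A^T lambda = 0.
Primal feasibility: A x = b.

This gives the KKT block system:
  [ Q   A^T ] [ x     ]   [-c ]
  [ A    0  ] [ lambda ] = [ b ]

Solving the linear system:
  x*      = (1, 1.5)
  lambda* = (-1.1667)
  f(x*)   = -3.5

x* = (1, 1.5), lambda* = (-1.1667)


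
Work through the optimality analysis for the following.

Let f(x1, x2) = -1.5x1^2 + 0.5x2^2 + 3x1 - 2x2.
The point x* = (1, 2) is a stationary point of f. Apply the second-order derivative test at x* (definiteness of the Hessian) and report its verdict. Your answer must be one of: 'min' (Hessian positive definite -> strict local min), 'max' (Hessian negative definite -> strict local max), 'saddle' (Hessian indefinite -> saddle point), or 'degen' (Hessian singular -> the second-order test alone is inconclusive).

Compute the Hessian H = grad^2 f:
  H = [[-3, 0], [0, 1]]
Verify stationarity: grad f(x*) = H x* + g = (0, 0).
Eigenvalues of H: -3, 1.
Eigenvalues have mixed signs, so H is indefinite -> x* is a saddle point.

saddle


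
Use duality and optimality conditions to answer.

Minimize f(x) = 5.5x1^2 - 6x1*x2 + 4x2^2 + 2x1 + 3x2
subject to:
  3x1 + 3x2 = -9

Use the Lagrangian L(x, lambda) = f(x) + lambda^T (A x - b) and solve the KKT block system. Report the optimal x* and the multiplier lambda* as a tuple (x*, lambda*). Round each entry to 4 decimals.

Form the Lagrangian:
  L(x, lambda) = (1/2) x^T Q x + c^T x + lambda^T (A x - b)
Stationarity (grad_x L = 0): Q x + c + A^T lambda = 0.
Primal feasibility: A x = b.

This gives the KKT block system:
  [ Q   A^T ] [ x     ]   [-c ]
  [ A    0  ] [ lambda ] = [ b ]

Solving the linear system:
  x*      = (-1.3226, -1.6774)
  lambda* = (0.828)
  f(x*)   = -0.1129

x* = (-1.3226, -1.6774), lambda* = (0.828)


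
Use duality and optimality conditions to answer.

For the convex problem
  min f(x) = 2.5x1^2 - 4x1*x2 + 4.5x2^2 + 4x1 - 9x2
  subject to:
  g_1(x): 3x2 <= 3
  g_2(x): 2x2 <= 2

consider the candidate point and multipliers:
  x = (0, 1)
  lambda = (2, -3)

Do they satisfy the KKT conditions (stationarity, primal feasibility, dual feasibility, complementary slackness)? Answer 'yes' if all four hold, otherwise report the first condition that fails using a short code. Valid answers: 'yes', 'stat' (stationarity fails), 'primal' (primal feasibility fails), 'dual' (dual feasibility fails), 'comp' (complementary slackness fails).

Gradient of f: grad f(x) = Q x + c = (0, 0)
Constraint values g_i(x) = a_i^T x - b_i:
  g_1((0, 1)) = 0
  g_2((0, 1)) = 0
Stationarity residual: grad f(x) + sum_i lambda_i a_i = (0, 0)
  -> stationarity OK
Primal feasibility (all g_i <= 0): OK
Dual feasibility (all lambda_i >= 0): FAILS
Complementary slackness (lambda_i * g_i(x) = 0 for all i): OK

Verdict: the first failing condition is dual_feasibility -> dual.

dual


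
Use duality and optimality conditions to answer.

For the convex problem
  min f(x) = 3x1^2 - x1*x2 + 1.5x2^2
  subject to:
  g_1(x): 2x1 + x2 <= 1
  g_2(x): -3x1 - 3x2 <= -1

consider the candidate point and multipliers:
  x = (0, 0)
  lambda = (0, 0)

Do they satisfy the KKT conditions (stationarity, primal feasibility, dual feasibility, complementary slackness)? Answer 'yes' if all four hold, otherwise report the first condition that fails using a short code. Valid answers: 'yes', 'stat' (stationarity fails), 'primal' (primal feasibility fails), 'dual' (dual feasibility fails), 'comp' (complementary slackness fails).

Gradient of f: grad f(x) = Q x + c = (0, 0)
Constraint values g_i(x) = a_i^T x - b_i:
  g_1((0, 0)) = -1
  g_2((0, 0)) = 1
Stationarity residual: grad f(x) + sum_i lambda_i a_i = (0, 0)
  -> stationarity OK
Primal feasibility (all g_i <= 0): FAILS
Dual feasibility (all lambda_i >= 0): OK
Complementary slackness (lambda_i * g_i(x) = 0 for all i): OK

Verdict: the first failing condition is primal_feasibility -> primal.

primal


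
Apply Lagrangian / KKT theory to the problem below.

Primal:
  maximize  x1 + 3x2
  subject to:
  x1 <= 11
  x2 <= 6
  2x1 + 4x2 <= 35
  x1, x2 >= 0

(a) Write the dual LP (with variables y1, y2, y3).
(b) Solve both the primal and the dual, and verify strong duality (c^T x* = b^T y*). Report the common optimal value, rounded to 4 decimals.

The standard primal-dual pair for 'max c^T x s.t. A x <= b, x >= 0' is:
  Dual:  min b^T y  s.t.  A^T y >= c,  y >= 0.

So the dual LP is:
  minimize  11y1 + 6y2 + 35y3
  subject to:
    y1 + 2y3 >= 1
    y2 + 4y3 >= 3
    y1, y2, y3 >= 0

Solving the primal: x* = (5.5, 6).
  primal value c^T x* = 23.5.
Solving the dual: y* = (0, 1, 0.5).
  dual value b^T y* = 23.5.
Strong duality: c^T x* = b^T y*. Confirmed.

23.5


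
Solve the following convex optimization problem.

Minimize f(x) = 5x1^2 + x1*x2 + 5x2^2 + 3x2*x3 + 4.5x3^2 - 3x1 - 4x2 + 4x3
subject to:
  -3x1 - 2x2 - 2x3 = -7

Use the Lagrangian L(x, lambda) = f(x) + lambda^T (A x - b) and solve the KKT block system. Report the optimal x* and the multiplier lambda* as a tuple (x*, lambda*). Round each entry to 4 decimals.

Form the Lagrangian:
  L(x, lambda) = (1/2) x^T Q x + c^T x + lambda^T (A x - b)
Stationarity (grad_x L = 0): Q x + c + A^T lambda = 0.
Primal feasibility: A x = b.

This gives the KKT block system:
  [ Q   A^T ] [ x     ]   [-c ]
  [ A    0  ] [ lambda ] = [ b ]

Solving the linear system:
  x*      = (1.5047, 1.0733, 0.1697)
  lambda* = (4.3734)
  f(x*)   = 11.2425

x* = (1.5047, 1.0733, 0.1697), lambda* = (4.3734)


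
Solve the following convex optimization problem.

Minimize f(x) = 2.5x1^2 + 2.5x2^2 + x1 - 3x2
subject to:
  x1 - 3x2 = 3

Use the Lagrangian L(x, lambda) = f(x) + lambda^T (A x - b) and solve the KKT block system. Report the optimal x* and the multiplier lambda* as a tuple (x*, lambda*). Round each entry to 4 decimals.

Form the Lagrangian:
  L(x, lambda) = (1/2) x^T Q x + c^T x + lambda^T (A x - b)
Stationarity (grad_x L = 0): Q x + c + A^T lambda = 0.
Primal feasibility: A x = b.

This gives the KKT block system:
  [ Q   A^T ] [ x     ]   [-c ]
  [ A    0  ] [ lambda ] = [ b ]

Solving the linear system:
  x*      = (0.3, -0.9)
  lambda* = (-2.5)
  f(x*)   = 5.25

x* = (0.3, -0.9), lambda* = (-2.5)


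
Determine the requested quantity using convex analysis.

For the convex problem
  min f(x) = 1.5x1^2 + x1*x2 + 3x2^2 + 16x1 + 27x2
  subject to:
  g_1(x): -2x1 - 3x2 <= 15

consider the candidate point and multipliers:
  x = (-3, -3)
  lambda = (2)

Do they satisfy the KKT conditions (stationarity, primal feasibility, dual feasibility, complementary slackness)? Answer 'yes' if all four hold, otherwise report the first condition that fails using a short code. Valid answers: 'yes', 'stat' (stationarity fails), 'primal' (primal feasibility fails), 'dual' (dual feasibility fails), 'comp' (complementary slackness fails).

Gradient of f: grad f(x) = Q x + c = (4, 6)
Constraint values g_i(x) = a_i^T x - b_i:
  g_1((-3, -3)) = 0
Stationarity residual: grad f(x) + sum_i lambda_i a_i = (0, 0)
  -> stationarity OK
Primal feasibility (all g_i <= 0): OK
Dual feasibility (all lambda_i >= 0): OK
Complementary slackness (lambda_i * g_i(x) = 0 for all i): OK

Verdict: yes, KKT holds.

yes


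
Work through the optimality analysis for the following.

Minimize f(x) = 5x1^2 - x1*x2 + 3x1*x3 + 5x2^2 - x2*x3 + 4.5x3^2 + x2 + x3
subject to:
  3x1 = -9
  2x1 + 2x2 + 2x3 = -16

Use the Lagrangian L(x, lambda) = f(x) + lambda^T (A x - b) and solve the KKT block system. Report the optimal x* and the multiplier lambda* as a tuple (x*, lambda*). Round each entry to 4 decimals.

Form the Lagrangian:
  L(x, lambda) = (1/2) x^T Q x + c^T x + lambda^T (A x - b)
Stationarity (grad_x L = 0): Q x + c + A^T lambda = 0.
Primal feasibility: A x = b.

This gives the KKT block system:
  [ Q   A^T ] [ x     ]   [-c ]
  [ A    0  ] [ lambda ] = [ b ]

Solving the linear system:
  x*      = (-3, -2.9524, -2.0476)
  lambda* = (3.2381, 11.7381)
  f(x*)   = 105.9762

x* = (-3, -2.9524, -2.0476), lambda* = (3.2381, 11.7381)


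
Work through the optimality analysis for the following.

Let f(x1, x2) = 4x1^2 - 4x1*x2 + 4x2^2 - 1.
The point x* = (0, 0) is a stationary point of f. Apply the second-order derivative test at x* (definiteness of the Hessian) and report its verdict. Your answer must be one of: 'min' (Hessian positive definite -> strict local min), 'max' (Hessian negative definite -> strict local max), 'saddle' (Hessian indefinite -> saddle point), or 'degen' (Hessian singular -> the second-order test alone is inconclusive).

Compute the Hessian H = grad^2 f:
  H = [[8, -4], [-4, 8]]
Verify stationarity: grad f(x*) = H x* + g = (0, 0).
Eigenvalues of H: 4, 12.
Both eigenvalues > 0, so H is positive definite -> x* is a strict local min.

min


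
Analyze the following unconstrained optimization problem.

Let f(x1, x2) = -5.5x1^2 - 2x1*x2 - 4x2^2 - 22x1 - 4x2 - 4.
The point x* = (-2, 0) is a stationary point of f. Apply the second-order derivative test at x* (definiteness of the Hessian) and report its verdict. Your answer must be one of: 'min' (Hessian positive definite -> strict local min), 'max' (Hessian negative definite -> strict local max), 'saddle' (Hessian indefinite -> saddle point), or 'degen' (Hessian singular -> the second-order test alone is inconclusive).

Compute the Hessian H = grad^2 f:
  H = [[-11, -2], [-2, -8]]
Verify stationarity: grad f(x*) = H x* + g = (0, 0).
Eigenvalues of H: -12, -7.
Both eigenvalues < 0, so H is negative definite -> x* is a strict local max.

max


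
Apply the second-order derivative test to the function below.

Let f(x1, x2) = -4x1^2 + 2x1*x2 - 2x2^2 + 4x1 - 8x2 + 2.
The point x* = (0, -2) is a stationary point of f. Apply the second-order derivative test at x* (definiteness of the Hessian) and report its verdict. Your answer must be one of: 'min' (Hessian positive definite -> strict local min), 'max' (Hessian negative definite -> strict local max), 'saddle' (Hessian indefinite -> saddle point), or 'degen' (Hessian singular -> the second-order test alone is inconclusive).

Compute the Hessian H = grad^2 f:
  H = [[-8, 2], [2, -4]]
Verify stationarity: grad f(x*) = H x* + g = (0, 0).
Eigenvalues of H: -8.8284, -3.1716.
Both eigenvalues < 0, so H is negative definite -> x* is a strict local max.

max


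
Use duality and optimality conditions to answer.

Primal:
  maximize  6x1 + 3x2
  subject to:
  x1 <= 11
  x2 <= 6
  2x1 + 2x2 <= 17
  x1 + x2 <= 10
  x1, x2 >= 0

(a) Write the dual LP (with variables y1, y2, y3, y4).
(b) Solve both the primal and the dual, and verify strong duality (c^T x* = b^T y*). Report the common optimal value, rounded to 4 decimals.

The standard primal-dual pair for 'max c^T x s.t. A x <= b, x >= 0' is:
  Dual:  min b^T y  s.t.  A^T y >= c,  y >= 0.

So the dual LP is:
  minimize  11y1 + 6y2 + 17y3 + 10y4
  subject to:
    y1 + 2y3 + y4 >= 6
    y2 + 2y3 + y4 >= 3
    y1, y2, y3, y4 >= 0

Solving the primal: x* = (8.5, 0).
  primal value c^T x* = 51.
Solving the dual: y* = (0, 0, 3, 0).
  dual value b^T y* = 51.
Strong duality: c^T x* = b^T y*. Confirmed.

51


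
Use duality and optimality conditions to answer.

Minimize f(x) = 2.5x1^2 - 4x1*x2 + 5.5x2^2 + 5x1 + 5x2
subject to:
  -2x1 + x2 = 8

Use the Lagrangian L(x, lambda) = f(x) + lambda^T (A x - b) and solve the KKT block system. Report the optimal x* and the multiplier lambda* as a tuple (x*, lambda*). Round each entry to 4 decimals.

Form the Lagrangian:
  L(x, lambda) = (1/2) x^T Q x + c^T x + lambda^T (A x - b)
Stationarity (grad_x L = 0): Q x + c + A^T lambda = 0.
Primal feasibility: A x = b.

This gives the KKT block system:
  [ Q   A^T ] [ x     ]   [-c ]
  [ A    0  ] [ lambda ] = [ b ]

Solving the linear system:
  x*      = (-4.8182, -1.6364)
  lambda* = (-6.2727)
  f(x*)   = 8.9545

x* = (-4.8182, -1.6364), lambda* = (-6.2727)


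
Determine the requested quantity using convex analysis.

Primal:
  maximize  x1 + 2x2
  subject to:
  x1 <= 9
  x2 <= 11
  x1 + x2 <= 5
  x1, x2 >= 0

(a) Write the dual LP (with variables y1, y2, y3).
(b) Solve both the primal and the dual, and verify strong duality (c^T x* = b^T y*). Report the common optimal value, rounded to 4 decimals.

The standard primal-dual pair for 'max c^T x s.t. A x <= b, x >= 0' is:
  Dual:  min b^T y  s.t.  A^T y >= c,  y >= 0.

So the dual LP is:
  minimize  9y1 + 11y2 + 5y3
  subject to:
    y1 + y3 >= 1
    y2 + y3 >= 2
    y1, y2, y3 >= 0

Solving the primal: x* = (0, 5).
  primal value c^T x* = 10.
Solving the dual: y* = (0, 0, 2).
  dual value b^T y* = 10.
Strong duality: c^T x* = b^T y*. Confirmed.

10


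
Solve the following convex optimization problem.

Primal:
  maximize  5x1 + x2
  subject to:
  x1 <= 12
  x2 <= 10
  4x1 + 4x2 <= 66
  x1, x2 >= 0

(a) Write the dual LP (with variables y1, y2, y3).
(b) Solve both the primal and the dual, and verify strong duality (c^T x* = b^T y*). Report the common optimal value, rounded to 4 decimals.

The standard primal-dual pair for 'max c^T x s.t. A x <= b, x >= 0' is:
  Dual:  min b^T y  s.t.  A^T y >= c,  y >= 0.

So the dual LP is:
  minimize  12y1 + 10y2 + 66y3
  subject to:
    y1 + 4y3 >= 5
    y2 + 4y3 >= 1
    y1, y2, y3 >= 0

Solving the primal: x* = (12, 4.5).
  primal value c^T x* = 64.5.
Solving the dual: y* = (4, 0, 0.25).
  dual value b^T y* = 64.5.
Strong duality: c^T x* = b^T y*. Confirmed.

64.5


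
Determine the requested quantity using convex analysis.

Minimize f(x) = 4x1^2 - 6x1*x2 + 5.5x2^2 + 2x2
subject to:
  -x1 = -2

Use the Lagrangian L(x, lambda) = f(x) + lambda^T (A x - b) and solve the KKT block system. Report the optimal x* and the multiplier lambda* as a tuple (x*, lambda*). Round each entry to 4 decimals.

Form the Lagrangian:
  L(x, lambda) = (1/2) x^T Q x + c^T x + lambda^T (A x - b)
Stationarity (grad_x L = 0): Q x + c + A^T lambda = 0.
Primal feasibility: A x = b.

This gives the KKT block system:
  [ Q   A^T ] [ x     ]   [-c ]
  [ A    0  ] [ lambda ] = [ b ]

Solving the linear system:
  x*      = (2, 0.9091)
  lambda* = (10.5455)
  f(x*)   = 11.4545

x* = (2, 0.9091), lambda* = (10.5455)


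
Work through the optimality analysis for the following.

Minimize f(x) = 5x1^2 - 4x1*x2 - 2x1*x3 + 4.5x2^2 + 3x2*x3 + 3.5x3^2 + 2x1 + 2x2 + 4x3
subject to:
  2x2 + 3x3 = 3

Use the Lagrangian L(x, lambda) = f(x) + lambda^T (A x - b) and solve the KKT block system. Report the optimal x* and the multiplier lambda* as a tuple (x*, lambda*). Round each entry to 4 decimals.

Form the Lagrangian:
  L(x, lambda) = (1/2) x^T Q x + c^T x + lambda^T (A x - b)
Stationarity (grad_x L = 0): Q x + c + A^T lambda = 0.
Primal feasibility: A x = b.

This gives the KKT block system:
  [ Q   A^T ] [ x     ]   [-c ]
  [ A    0  ] [ lambda ] = [ b ]

Solving the linear system:
  x*      = (0.0841, 0.3153, 0.7898)
  lambda* = (-3.4354)
  f(x*)   = 7.1321

x* = (0.0841, 0.3153, 0.7898), lambda* = (-3.4354)


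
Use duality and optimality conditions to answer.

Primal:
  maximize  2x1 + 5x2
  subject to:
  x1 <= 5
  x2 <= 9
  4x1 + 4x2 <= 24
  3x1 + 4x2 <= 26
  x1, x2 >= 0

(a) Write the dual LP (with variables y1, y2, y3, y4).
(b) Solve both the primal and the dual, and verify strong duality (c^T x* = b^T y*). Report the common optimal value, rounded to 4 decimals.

The standard primal-dual pair for 'max c^T x s.t. A x <= b, x >= 0' is:
  Dual:  min b^T y  s.t.  A^T y >= c,  y >= 0.

So the dual LP is:
  minimize  5y1 + 9y2 + 24y3 + 26y4
  subject to:
    y1 + 4y3 + 3y4 >= 2
    y2 + 4y3 + 4y4 >= 5
    y1, y2, y3, y4 >= 0

Solving the primal: x* = (0, 6).
  primal value c^T x* = 30.
Solving the dual: y* = (0, 0, 1.25, 0).
  dual value b^T y* = 30.
Strong duality: c^T x* = b^T y*. Confirmed.

30


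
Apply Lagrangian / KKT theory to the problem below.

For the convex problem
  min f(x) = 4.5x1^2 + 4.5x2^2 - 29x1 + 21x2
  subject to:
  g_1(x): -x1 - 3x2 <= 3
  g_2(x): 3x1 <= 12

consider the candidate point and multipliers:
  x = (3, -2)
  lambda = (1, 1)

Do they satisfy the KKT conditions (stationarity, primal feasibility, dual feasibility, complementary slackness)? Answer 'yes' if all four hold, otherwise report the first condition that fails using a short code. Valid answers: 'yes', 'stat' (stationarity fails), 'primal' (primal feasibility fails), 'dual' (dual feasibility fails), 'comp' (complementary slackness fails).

Gradient of f: grad f(x) = Q x + c = (-2, 3)
Constraint values g_i(x) = a_i^T x - b_i:
  g_1((3, -2)) = 0
  g_2((3, -2)) = -3
Stationarity residual: grad f(x) + sum_i lambda_i a_i = (0, 0)
  -> stationarity OK
Primal feasibility (all g_i <= 0): OK
Dual feasibility (all lambda_i >= 0): OK
Complementary slackness (lambda_i * g_i(x) = 0 for all i): FAILS

Verdict: the first failing condition is complementary_slackness -> comp.

comp


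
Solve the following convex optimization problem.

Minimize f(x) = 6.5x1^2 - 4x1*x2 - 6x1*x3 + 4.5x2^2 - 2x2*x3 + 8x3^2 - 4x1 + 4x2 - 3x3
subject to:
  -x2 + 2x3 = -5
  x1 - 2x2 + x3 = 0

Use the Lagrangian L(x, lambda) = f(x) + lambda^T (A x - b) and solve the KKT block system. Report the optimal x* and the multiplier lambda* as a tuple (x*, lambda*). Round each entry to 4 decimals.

Form the Lagrangian:
  L(x, lambda) = (1/2) x^T Q x + c^T x + lambda^T (A x - b)
Stationarity (grad_x L = 0): Q x + c + A^T lambda = 0.
Primal feasibility: A x = b.

This gives the KKT block system:
  [ Q   A^T ] [ x     ]   [-c ]
  [ A    0  ] [ lambda ] = [ b ]

Solving the linear system:
  x*      = (-0.2468, -1.8312, -3.4156)
  lambda* = (36.5584, -20.6104)
  f(x*)   = 93.3506

x* = (-0.2468, -1.8312, -3.4156), lambda* = (36.5584, -20.6104)


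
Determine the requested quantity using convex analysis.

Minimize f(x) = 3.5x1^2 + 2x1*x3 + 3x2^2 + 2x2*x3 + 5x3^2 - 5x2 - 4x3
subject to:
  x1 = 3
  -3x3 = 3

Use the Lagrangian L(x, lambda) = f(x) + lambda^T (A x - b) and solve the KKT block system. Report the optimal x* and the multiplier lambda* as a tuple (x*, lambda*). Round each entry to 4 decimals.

Form the Lagrangian:
  L(x, lambda) = (1/2) x^T Q x + c^T x + lambda^T (A x - b)
Stationarity (grad_x L = 0): Q x + c + A^T lambda = 0.
Primal feasibility: A x = b.

This gives the KKT block system:
  [ Q   A^T ] [ x     ]   [-c ]
  [ A    0  ] [ lambda ] = [ b ]

Solving the linear system:
  x*      = (3, 1.1667, -1)
  lambda* = (-19, -1.8889)
  f(x*)   = 30.4167

x* = (3, 1.1667, -1), lambda* = (-19, -1.8889)


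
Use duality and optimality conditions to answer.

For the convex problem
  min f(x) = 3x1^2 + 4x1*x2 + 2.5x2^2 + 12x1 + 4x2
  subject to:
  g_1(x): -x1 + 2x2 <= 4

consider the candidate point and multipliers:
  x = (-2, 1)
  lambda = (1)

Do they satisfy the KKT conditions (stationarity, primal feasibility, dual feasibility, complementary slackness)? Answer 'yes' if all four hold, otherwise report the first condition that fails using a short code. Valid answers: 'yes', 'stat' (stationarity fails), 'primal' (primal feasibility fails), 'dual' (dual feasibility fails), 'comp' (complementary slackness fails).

Gradient of f: grad f(x) = Q x + c = (4, 1)
Constraint values g_i(x) = a_i^T x - b_i:
  g_1((-2, 1)) = 0
Stationarity residual: grad f(x) + sum_i lambda_i a_i = (3, 3)
  -> stationarity FAILS
Primal feasibility (all g_i <= 0): OK
Dual feasibility (all lambda_i >= 0): OK
Complementary slackness (lambda_i * g_i(x) = 0 for all i): OK

Verdict: the first failing condition is stationarity -> stat.

stat


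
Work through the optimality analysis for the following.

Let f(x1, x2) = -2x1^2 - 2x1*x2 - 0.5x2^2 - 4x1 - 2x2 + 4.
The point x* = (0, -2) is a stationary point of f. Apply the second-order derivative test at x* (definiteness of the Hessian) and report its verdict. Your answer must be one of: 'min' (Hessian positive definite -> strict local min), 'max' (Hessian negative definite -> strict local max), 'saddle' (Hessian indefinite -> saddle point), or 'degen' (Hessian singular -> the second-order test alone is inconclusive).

Compute the Hessian H = grad^2 f:
  H = [[-4, -2], [-2, -1]]
Verify stationarity: grad f(x*) = H x* + g = (0, 0).
Eigenvalues of H: -5, 0.
H has a zero eigenvalue (singular; negative semidefinite but not definite), so H is neither positive definite, negative definite, nor indefinite. The second-order test alone is inconclusive -> degen.
(Indeed, f is constant along the null direction of H through x*, so x* is not a strict local extremum.)

degen


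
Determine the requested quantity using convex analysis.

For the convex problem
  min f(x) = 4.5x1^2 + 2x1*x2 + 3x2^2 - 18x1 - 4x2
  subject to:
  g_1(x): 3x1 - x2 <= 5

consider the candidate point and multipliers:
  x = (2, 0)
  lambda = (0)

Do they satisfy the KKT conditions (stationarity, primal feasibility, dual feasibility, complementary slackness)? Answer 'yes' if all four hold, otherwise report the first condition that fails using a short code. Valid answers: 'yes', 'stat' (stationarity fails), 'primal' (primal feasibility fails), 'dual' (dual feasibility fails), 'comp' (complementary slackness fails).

Gradient of f: grad f(x) = Q x + c = (0, 0)
Constraint values g_i(x) = a_i^T x - b_i:
  g_1((2, 0)) = 1
Stationarity residual: grad f(x) + sum_i lambda_i a_i = (0, 0)
  -> stationarity OK
Primal feasibility (all g_i <= 0): FAILS
Dual feasibility (all lambda_i >= 0): OK
Complementary slackness (lambda_i * g_i(x) = 0 for all i): OK

Verdict: the first failing condition is primal_feasibility -> primal.

primal


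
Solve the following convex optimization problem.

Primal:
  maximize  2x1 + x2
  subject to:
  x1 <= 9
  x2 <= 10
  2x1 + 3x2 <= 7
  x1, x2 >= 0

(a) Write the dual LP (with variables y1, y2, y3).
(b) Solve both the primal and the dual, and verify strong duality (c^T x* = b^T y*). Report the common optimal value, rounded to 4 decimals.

The standard primal-dual pair for 'max c^T x s.t. A x <= b, x >= 0' is:
  Dual:  min b^T y  s.t.  A^T y >= c,  y >= 0.

So the dual LP is:
  minimize  9y1 + 10y2 + 7y3
  subject to:
    y1 + 2y3 >= 2
    y2 + 3y3 >= 1
    y1, y2, y3 >= 0

Solving the primal: x* = (3.5, 0).
  primal value c^T x* = 7.
Solving the dual: y* = (0, 0, 1).
  dual value b^T y* = 7.
Strong duality: c^T x* = b^T y*. Confirmed.

7


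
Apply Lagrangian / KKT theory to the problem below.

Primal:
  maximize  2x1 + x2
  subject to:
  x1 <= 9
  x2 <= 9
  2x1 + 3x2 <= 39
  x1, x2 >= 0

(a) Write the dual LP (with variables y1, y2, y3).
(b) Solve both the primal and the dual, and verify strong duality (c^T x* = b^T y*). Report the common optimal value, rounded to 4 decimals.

The standard primal-dual pair for 'max c^T x s.t. A x <= b, x >= 0' is:
  Dual:  min b^T y  s.t.  A^T y >= c,  y >= 0.

So the dual LP is:
  minimize  9y1 + 9y2 + 39y3
  subject to:
    y1 + 2y3 >= 2
    y2 + 3y3 >= 1
    y1, y2, y3 >= 0

Solving the primal: x* = (9, 7).
  primal value c^T x* = 25.
Solving the dual: y* = (1.3333, 0, 0.3333).
  dual value b^T y* = 25.
Strong duality: c^T x* = b^T y*. Confirmed.

25


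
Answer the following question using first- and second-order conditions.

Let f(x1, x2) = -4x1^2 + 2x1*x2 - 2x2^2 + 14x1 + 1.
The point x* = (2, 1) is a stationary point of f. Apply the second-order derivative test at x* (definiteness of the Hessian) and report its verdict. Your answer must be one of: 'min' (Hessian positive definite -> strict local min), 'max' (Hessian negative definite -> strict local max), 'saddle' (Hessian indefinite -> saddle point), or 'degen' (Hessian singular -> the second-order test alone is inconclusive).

Compute the Hessian H = grad^2 f:
  H = [[-8, 2], [2, -4]]
Verify stationarity: grad f(x*) = H x* + g = (0, 0).
Eigenvalues of H: -8.8284, -3.1716.
Both eigenvalues < 0, so H is negative definite -> x* is a strict local max.

max


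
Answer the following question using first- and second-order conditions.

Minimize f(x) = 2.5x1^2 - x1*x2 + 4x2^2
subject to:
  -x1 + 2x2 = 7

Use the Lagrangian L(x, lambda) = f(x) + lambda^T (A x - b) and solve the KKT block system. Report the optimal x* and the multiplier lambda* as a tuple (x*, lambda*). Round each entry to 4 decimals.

Form the Lagrangian:
  L(x, lambda) = (1/2) x^T Q x + c^T x + lambda^T (A x - b)
Stationarity (grad_x L = 0): Q x + c + A^T lambda = 0.
Primal feasibility: A x = b.

This gives the KKT block system:
  [ Q   A^T ] [ x     ]   [-c ]
  [ A    0  ] [ lambda ] = [ b ]

Solving the linear system:
  x*      = (-1.75, 2.625)
  lambda* = (-11.375)
  f(x*)   = 39.8125

x* = (-1.75, 2.625), lambda* = (-11.375)


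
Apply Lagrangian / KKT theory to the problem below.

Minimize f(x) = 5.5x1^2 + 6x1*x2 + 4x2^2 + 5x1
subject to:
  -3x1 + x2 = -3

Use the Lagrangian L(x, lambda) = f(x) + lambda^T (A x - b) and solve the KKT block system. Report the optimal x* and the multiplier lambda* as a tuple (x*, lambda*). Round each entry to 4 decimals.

Form the Lagrangian:
  L(x, lambda) = (1/2) x^T Q x + c^T x + lambda^T (A x - b)
Stationarity (grad_x L = 0): Q x + c + A^T lambda = 0.
Primal feasibility: A x = b.

This gives the KKT block system:
  [ Q   A^T ] [ x     ]   [-c ]
  [ A    0  ] [ lambda ] = [ b ]

Solving the linear system:
  x*      = (0.7143, -0.8571)
  lambda* = (2.5714)
  f(x*)   = 5.6429

x* = (0.7143, -0.8571), lambda* = (2.5714)


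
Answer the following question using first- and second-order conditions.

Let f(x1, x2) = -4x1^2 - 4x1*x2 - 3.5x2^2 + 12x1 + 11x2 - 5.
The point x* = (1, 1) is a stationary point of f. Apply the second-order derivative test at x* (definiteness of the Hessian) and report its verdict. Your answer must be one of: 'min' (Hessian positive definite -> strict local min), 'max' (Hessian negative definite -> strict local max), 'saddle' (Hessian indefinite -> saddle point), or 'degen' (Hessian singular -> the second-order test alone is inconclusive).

Compute the Hessian H = grad^2 f:
  H = [[-8, -4], [-4, -7]]
Verify stationarity: grad f(x*) = H x* + g = (0, 0).
Eigenvalues of H: -11.5311, -3.4689.
Both eigenvalues < 0, so H is negative definite -> x* is a strict local max.

max


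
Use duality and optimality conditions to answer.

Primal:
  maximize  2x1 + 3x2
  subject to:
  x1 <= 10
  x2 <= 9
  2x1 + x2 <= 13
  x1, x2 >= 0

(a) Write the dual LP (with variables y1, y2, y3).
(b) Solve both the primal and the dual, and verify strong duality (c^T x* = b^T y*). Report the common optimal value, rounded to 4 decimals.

The standard primal-dual pair for 'max c^T x s.t. A x <= b, x >= 0' is:
  Dual:  min b^T y  s.t.  A^T y >= c,  y >= 0.

So the dual LP is:
  minimize  10y1 + 9y2 + 13y3
  subject to:
    y1 + 2y3 >= 2
    y2 + y3 >= 3
    y1, y2, y3 >= 0

Solving the primal: x* = (2, 9).
  primal value c^T x* = 31.
Solving the dual: y* = (0, 2, 1).
  dual value b^T y* = 31.
Strong duality: c^T x* = b^T y*. Confirmed.

31


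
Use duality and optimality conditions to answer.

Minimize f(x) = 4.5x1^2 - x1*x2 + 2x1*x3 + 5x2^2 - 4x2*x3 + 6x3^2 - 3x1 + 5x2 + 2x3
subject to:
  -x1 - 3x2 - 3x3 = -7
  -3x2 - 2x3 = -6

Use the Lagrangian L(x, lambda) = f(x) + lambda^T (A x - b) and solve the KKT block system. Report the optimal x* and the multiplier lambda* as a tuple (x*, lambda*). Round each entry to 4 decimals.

Form the Lagrangian:
  L(x, lambda) = (1/2) x^T Q x + c^T x + lambda^T (A x - b)
Stationarity (grad_x L = 0): Q x + c + A^T lambda = 0.
Primal feasibility: A x = b.

This gives the KKT block system:
  [ Q   A^T ] [ x     ]   [-c ]
  [ A    0  ] [ lambda ] = [ b ]

Solving the linear system:
  x*      = (0.0568, 1.3712, 0.9432)
  lambda* = (-1.9738, 6.9345)
  f(x*)   = 18.1812

x* = (0.0568, 1.3712, 0.9432), lambda* = (-1.9738, 6.9345)


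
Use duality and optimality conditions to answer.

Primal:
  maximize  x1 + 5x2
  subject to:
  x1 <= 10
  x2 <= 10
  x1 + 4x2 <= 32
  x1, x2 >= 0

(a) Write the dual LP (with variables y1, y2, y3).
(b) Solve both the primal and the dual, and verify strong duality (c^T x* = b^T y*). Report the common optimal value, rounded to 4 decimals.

The standard primal-dual pair for 'max c^T x s.t. A x <= b, x >= 0' is:
  Dual:  min b^T y  s.t.  A^T y >= c,  y >= 0.

So the dual LP is:
  minimize  10y1 + 10y2 + 32y3
  subject to:
    y1 + y3 >= 1
    y2 + 4y3 >= 5
    y1, y2, y3 >= 0

Solving the primal: x* = (0, 8).
  primal value c^T x* = 40.
Solving the dual: y* = (0, 0, 1.25).
  dual value b^T y* = 40.
Strong duality: c^T x* = b^T y*. Confirmed.

40


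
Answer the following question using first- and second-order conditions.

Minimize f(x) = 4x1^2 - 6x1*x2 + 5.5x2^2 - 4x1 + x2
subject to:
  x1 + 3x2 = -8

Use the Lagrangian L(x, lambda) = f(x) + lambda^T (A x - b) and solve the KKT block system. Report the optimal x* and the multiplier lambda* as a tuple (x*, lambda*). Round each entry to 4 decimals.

Form the Lagrangian:
  L(x, lambda) = (1/2) x^T Q x + c^T x + lambda^T (A x - b)
Stationarity (grad_x L = 0): Q x + c + A^T lambda = 0.
Primal feasibility: A x = b.

This gives the KKT block system:
  [ Q   A^T ] [ x     ]   [-c ]
  [ A    0  ] [ lambda ] = [ b ]

Solving the linear system:
  x*      = (-1.6218, -2.1261)
  lambda* = (4.2185)
  f(x*)   = 19.0546

x* = (-1.6218, -2.1261), lambda* = (4.2185)


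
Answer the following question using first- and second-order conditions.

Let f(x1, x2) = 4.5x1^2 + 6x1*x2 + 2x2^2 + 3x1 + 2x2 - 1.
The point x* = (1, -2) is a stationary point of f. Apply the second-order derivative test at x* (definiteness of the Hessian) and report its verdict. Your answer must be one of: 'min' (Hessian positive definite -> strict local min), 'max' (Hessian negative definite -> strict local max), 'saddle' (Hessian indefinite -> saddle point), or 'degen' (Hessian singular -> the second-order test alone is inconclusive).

Compute the Hessian H = grad^2 f:
  H = [[9, 6], [6, 4]]
Verify stationarity: grad f(x*) = H x* + g = (0, 0).
Eigenvalues of H: 0, 13.
H has a zero eigenvalue (singular; positive semidefinite but not definite), so H is neither positive definite, negative definite, nor indefinite. The second-order test alone is inconclusive -> degen.
(Indeed, f is constant along the null direction of H through x*, so x* is not a strict local extremum.)

degen


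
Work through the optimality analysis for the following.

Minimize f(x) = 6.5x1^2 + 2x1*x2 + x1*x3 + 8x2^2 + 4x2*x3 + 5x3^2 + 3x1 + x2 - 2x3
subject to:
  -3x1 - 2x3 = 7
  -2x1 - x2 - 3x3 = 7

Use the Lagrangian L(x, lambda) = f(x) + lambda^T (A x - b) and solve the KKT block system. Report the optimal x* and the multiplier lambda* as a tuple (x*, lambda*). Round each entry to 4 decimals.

Form the Lagrangian:
  L(x, lambda) = (1/2) x^T Q x + c^T x + lambda^T (A x - b)
Stationarity (grad_x L = 0): Q x + c + A^T lambda = 0.
Primal feasibility: A x = b.

This gives the KKT block system:
  [ Q   A^T ] [ x     ]   [-c ]
  [ A    0  ] [ lambda ] = [ b ]

Solving the linear system:
  x*      = (-1.32, 0.2, -1.52)
  lambda* = (-2.08, -4.52)
  f(x*)   = 22.74

x* = (-1.32, 0.2, -1.52), lambda* = (-2.08, -4.52)


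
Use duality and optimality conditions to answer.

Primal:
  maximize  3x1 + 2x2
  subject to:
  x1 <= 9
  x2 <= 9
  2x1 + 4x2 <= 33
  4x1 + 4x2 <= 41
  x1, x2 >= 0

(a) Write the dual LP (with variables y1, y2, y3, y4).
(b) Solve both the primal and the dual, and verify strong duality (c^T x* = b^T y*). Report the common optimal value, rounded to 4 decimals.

The standard primal-dual pair for 'max c^T x s.t. A x <= b, x >= 0' is:
  Dual:  min b^T y  s.t.  A^T y >= c,  y >= 0.

So the dual LP is:
  minimize  9y1 + 9y2 + 33y3 + 41y4
  subject to:
    y1 + 2y3 + 4y4 >= 3
    y2 + 4y3 + 4y4 >= 2
    y1, y2, y3, y4 >= 0

Solving the primal: x* = (9, 1.25).
  primal value c^T x* = 29.5.
Solving the dual: y* = (1, 0, 0, 0.5).
  dual value b^T y* = 29.5.
Strong duality: c^T x* = b^T y*. Confirmed.

29.5


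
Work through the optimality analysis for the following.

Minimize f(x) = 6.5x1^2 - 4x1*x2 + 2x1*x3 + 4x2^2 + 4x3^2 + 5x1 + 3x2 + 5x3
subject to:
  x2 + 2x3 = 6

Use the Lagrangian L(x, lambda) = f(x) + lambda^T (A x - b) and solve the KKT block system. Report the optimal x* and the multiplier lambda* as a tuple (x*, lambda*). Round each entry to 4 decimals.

Form the Lagrangian:
  L(x, lambda) = (1/2) x^T Q x + c^T x + lambda^T (A x - b)
Stationarity (grad_x L = 0): Q x + c + A^T lambda = 0.
Primal feasibility: A x = b.

This gives the KKT block system:
  [ Q   A^T ] [ x     ]   [-c ]
  [ A    0  ] [ lambda ] = [ b ]

Solving the linear system:
  x*      = (-0.5, 0.9, 2.55)
  lambda* = (-12.2)
  f(x*)   = 43.075

x* = (-0.5, 0.9, 2.55), lambda* = (-12.2)


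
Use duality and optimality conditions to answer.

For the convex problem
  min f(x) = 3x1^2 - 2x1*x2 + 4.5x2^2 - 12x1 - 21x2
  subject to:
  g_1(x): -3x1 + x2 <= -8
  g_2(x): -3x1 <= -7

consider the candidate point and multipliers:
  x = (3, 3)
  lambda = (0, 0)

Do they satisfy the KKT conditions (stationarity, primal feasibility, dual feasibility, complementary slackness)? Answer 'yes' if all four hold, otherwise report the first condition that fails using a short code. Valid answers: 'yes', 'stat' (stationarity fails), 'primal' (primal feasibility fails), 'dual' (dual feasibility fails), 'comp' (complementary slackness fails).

Gradient of f: grad f(x) = Q x + c = (0, 0)
Constraint values g_i(x) = a_i^T x - b_i:
  g_1((3, 3)) = 2
  g_2((3, 3)) = -2
Stationarity residual: grad f(x) + sum_i lambda_i a_i = (0, 0)
  -> stationarity OK
Primal feasibility (all g_i <= 0): FAILS
Dual feasibility (all lambda_i >= 0): OK
Complementary slackness (lambda_i * g_i(x) = 0 for all i): OK

Verdict: the first failing condition is primal_feasibility -> primal.

primal


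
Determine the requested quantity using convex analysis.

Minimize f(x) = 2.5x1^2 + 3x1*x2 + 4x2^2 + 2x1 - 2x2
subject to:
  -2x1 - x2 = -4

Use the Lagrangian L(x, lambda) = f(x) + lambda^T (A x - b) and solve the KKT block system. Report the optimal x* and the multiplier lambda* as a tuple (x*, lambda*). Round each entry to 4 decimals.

Form the Lagrangian:
  L(x, lambda) = (1/2) x^T Q x + c^T x + lambda^T (A x - b)
Stationarity (grad_x L = 0): Q x + c + A^T lambda = 0.
Primal feasibility: A x = b.

This gives the KKT block system:
  [ Q   A^T ] [ x     ]   [-c ]
  [ A    0  ] [ lambda ] = [ b ]

Solving the linear system:
  x*      = (1.84, 0.32)
  lambda* = (6.08)
  f(x*)   = 13.68

x* = (1.84, 0.32), lambda* = (6.08)
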